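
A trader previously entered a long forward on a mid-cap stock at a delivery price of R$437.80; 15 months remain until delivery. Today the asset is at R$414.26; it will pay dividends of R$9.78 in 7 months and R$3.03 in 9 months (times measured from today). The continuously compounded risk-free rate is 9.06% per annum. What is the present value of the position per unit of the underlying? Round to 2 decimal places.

PV(remaining dividends) I = 9.78·e^(−0.0906·7/12) + 3.03·e^(−0.0906·9/12) = 12.1075
Current forward F = (S − I)·e^(rT) = (414.26 − 12.1075)·e^(0.0906·15/12) = 402.1525 × 1.119912 = 450.3754
Value (long) = (F − K)·e^(−rT) = (450.3754 − 437.80) × 0.892927 = 11.2289
Value = R$11.23

R$11.23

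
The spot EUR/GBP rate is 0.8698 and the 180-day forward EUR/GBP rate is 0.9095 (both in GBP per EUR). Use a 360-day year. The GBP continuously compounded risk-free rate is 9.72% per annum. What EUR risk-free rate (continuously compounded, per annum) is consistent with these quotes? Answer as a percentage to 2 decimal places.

0.79%

F = S·e^((r_GBP − r_EUR)T) ⇒ r_EUR = r_GBP − ln(F/S)/T
ln(0.9095/0.8698) = 0.044632; /(180/360) = 0.089264
r_EUR = 0.0972 − 0.089264 = 0.007936
r_EUR = 0.79%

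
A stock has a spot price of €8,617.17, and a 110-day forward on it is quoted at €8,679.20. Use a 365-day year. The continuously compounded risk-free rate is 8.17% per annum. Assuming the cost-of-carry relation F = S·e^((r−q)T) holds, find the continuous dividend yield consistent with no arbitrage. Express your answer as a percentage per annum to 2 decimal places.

5.79%

From F = S·e^((r−q)T): (r − q) = ln(F/S)/T
ln(8679.20/8617.17) = ln(1.007198) = 0.007172
(r − q) = 0.007172 / (110/365) = 0.023798
q = r − ln(F/S)/T = 0.0817 − 0.023798 = 0.057902
q = 5.79%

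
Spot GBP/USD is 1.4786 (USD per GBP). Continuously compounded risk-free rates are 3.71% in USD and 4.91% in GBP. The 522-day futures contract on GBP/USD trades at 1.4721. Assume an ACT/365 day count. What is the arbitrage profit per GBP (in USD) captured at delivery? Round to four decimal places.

Fair futures: F* = S·e^(carry·T), with carry = (r_USD − r_GBP) = 0.0371 − 0.0491 = -0.0120
F* = 1.4786 · e^(-0.0120 × 522/365) = 1.4786 · e^-0.017162 = 1.4786 × 0.982984 = 1.4534
Market 1.4721 > fair 1.4534: forward overpriced → cash-and-carry (buy spot, short the forward).
At maturity, profit = |F_mkt − F*| = |1.4721 − 1.4534| = 0.0187 per GBP (in USD)

0.0187 per GBP (in USD)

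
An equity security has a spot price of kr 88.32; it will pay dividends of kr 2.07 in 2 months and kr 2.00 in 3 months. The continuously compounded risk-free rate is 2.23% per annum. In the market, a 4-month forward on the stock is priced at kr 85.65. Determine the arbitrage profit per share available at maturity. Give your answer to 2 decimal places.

PV(dividends) I = 2.07·e^(−0.0223·2/12) + 2.00·e^(−0.0223·3/12) = 4.0512
Fair forward F* = (S − I)·e^(rT) = (88.32 − 4.0512)·e^0.007433 = 84.2688 × 1.007461 = 84.8975
Market kr 85.65 > fair 84.8975: forward overpriced → cash-and-carry (borrow at r, buy the stock and collect the dividends, short the forward).
Profit at T = |F_mkt − F*| = |85.65 − 84.8975| = kr 0.75 per share

kr 0.75 per share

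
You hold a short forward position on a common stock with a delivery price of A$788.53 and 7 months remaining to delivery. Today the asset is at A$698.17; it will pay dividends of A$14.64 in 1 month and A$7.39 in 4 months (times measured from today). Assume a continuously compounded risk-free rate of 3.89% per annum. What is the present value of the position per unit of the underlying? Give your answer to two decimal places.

PV(remaining dividends) I = 14.64·e^(−0.0389·1/12) + 7.39·e^(−0.0389·4/12) = 21.8874
Current forward F = (S − I)·e^(rT) = (698.17 − 21.8874)·e^(0.0389·7/12) = 676.2826 × 1.022951 = 691.8040
Value (long) = (F − K)·e^(−rT) = (691.8040 − 788.53) × 0.977564 = -94.5559
Short position value = −(long value) = A$94.56

A$94.56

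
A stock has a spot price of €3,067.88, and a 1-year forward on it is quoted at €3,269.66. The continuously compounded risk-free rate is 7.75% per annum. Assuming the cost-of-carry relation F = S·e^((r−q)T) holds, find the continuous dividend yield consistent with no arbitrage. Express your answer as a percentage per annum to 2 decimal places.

From F = S·e^((r−q)T): (r − q) = ln(F/S)/T
ln(3269.66/3067.88) = ln(1.065772) = 0.063699
(r − q) = 0.063699 / (1) = 0.063699
q = r − ln(F/S)/T = 0.0775 − 0.063699 = 0.013801
q = 1.38%

1.38%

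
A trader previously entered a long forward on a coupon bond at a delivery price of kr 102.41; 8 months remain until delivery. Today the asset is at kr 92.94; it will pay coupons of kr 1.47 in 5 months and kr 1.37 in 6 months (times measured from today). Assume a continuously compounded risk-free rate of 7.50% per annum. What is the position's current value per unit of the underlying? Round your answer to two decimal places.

-kr 7.22

PV(remaining coupons) I = 1.47·e^(−0.0750·5/12) + 1.37·e^(−0.0750·6/12) = 2.7443
Current forward F = (S − I)·e^(rT) = (92.94 − 2.7443)·e^(0.0750·8/12) = 90.1957 × 1.051271 = 94.8201
Value (long) = (F − K)·e^(−rT) = (94.8201 − 102.41) × 0.951229 = -7.2197
Value = -kr 7.22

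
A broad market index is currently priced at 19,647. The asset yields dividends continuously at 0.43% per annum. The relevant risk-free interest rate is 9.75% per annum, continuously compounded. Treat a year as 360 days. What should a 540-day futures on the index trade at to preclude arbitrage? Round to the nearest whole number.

22,595

F = S·e^((r − q)T) = 19647 · e^((0.0975 − 0.0043) × 540/360)
= 19647 · e^0.139800 = 19647 × 1.150044
F = 22,595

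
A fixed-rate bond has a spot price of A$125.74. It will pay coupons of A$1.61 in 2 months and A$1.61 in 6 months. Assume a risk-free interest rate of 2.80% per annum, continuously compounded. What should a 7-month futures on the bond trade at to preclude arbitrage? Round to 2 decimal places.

A$124.57

PV(coupons) I = 1.61·e^(−0.0280·2/12) + 1.61·e^(−0.0280·6/12)
I = 1.6025 + 1.5876 = 3.1901
F = (S − I)·e^(rT) = (125.74 − 3.1901) · e^(0.0280·7/12)
= 122.5499 · e^0.016333 = 122.5499 × 1.016467 = A$124.57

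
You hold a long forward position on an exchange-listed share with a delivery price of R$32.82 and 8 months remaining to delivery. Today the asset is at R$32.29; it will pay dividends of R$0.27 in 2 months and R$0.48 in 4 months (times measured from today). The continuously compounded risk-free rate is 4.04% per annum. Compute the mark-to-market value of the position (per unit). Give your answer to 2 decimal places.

PV(remaining dividends) I = 0.27·e^(−0.0404·2/12) + 0.48·e^(−0.0404·4/12) = 0.7418
Current forward F = (S − I)·e^(rT) = (32.29 − 0.7418)·e^(0.0404·8/12) = 31.5482 × 1.027299 = 32.4094
Value (long) = (F − K)·e^(−rT) = (32.4094 − 32.82) × 0.973426 = -0.3997
Value = -R$0.40

-R$0.40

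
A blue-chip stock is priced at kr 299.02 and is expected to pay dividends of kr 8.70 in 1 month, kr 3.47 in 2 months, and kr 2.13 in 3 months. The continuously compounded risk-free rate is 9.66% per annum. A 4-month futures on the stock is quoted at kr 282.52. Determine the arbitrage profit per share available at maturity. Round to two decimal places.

kr 11.70 per share

PV(dividends) I = 8.70·e^(−0.0966·1/12) + 3.47·e^(−0.0966·2/12) + 2.13·e^(−0.0966·3/12) = 14.1240
Fair futures F* = (S − I)·e^(rT) = (299.02 − 14.1240)·e^0.032200 = 284.8960 × 1.032724 = 294.2189
Market kr 282.52 < fair 294.2189: forward underpriced → reverse cash-and-carry (short the stock, invest proceeds at r, pay the dividends, go long the forward).
Profit at T = |F_mkt − F*| = |282.52 − 294.2189| = kr 11.70 per share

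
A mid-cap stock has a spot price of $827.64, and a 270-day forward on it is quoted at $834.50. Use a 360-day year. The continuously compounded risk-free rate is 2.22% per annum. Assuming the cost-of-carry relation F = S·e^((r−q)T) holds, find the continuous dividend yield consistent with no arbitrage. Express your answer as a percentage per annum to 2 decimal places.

From F = S·e^((r−q)T): (r − q) = ln(F/S)/T
ln(834.50/827.64) = ln(1.008289) = 0.008255
(r − q) = 0.008255 / (270/360) = 0.011007
q = r − ln(F/S)/T = 0.0222 − 0.011007 = 0.011193
q = 1.12%

1.12%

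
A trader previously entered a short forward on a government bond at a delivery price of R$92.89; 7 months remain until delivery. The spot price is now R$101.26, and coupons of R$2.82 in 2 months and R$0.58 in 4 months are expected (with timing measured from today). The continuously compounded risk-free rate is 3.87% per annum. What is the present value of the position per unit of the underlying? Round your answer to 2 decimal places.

-R$7.07

PV(remaining coupons) I = 2.82·e^(−0.0387·2/12) + 0.58·e^(−0.0387·4/12) = 3.3744
Current forward F = (S − I)·e^(rT) = (101.26 − 3.3744)·e^(0.0387·7/12) = 97.8856 × 1.022832 = 100.1205
Value (long) = (F − K)·e^(−rT) = (100.1205 − 92.89) × 0.977678 = 7.0691
Short position value = −(long value) = -R$7.07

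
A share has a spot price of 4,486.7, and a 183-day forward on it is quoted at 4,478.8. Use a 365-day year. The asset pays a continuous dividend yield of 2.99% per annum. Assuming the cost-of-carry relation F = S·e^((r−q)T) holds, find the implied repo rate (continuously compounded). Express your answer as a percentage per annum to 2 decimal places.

2.64%

From F = S·e^((r−q)T): (r − q) = ln(F/S)/T
ln(4478.8/4486.7) = ln(0.998239) = -0.001763
(r − q) = -0.001763 / (183/365) = -0.003516
r = ln(F/S)/T + q = -0.003516 + 0.0299 = 0.026384
r = 2.64%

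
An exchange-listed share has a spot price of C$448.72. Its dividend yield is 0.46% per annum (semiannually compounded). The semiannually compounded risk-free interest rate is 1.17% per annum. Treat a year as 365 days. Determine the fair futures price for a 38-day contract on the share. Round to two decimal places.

C$449.05

F = S · (1+r/2)^(2T) / (1+q/2)^(2T)
= 448.72 × 1.001215 / 1.000478 = 448.72 × 1.000737
F = C$449.05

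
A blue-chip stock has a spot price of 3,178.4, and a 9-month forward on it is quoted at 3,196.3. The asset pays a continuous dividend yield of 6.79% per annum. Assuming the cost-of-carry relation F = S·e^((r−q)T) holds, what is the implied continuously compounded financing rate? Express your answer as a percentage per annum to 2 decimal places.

From F = S·e^((r−q)T): (r − q) = ln(F/S)/T
ln(3196.3/3178.4) = ln(1.005632) = 0.005616
(r − q) = 0.005616 / (9/12) = 0.007488
r = ln(F/S)/T + q = 0.007488 + 0.0679 = 0.075388
r = 7.54%

7.54%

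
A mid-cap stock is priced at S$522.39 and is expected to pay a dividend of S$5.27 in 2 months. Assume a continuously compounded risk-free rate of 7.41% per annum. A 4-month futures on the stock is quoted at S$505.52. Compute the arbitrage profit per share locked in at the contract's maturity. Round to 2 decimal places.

PV(dividends) I = 5.27·e^(−0.0741·2/12) = 5.2053
Fair futures F* = (S − I)·e^(rT) = (522.39 − 5.2053)·e^0.024700 = 517.1847 × 1.025008 = 530.1185
Market S$505.52 < fair 530.1185: forward underpriced → reverse cash-and-carry (short the stock, invest proceeds at r, pay the dividends, go long the forward).
Profit at T = |F_mkt − F*| = |505.52 − 530.1185| = S$24.60 per share

S$24.60 per share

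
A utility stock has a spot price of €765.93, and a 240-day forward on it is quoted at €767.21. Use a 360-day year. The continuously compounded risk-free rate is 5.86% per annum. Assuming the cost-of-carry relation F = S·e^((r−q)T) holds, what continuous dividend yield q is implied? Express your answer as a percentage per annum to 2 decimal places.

5.61%

From F = S·e^((r−q)T): (r − q) = ln(F/S)/T
ln(767.21/765.93) = ln(1.001671) = 0.001670
(r − q) = 0.001670 / (240/360) = 0.002505
q = r − ln(F/S)/T = 0.0586 − 0.002505 = 0.056095
q = 5.61%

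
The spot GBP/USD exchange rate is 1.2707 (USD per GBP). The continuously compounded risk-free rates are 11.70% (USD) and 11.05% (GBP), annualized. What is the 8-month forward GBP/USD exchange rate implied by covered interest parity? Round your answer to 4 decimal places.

1.2762

F = S·e^((r_USD − r_GBP)T) = 1.2707 · e^((0.1170 − 0.1105) × 8/12)
= 1.2707 · e^0.004333 = 1.2707 × 1.004342
F = 1.2762 USD per GBP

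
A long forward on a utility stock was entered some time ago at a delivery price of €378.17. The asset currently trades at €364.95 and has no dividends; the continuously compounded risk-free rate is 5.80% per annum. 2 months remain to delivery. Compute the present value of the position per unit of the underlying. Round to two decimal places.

-€9.58

Current fair forward for the remaining 2 months: F = S·e^(r·T), r = 0.0580
F = 364.95 · e^(0.0580 × 2/12) = 364.95 × 1.009714 = 368.4951
Value of long forward = (F − K)·e^(−rT) = (368.4951 − 378.17) · e^(−0.0580·2/12)
= -9.6749 × 0.990380 = -9.58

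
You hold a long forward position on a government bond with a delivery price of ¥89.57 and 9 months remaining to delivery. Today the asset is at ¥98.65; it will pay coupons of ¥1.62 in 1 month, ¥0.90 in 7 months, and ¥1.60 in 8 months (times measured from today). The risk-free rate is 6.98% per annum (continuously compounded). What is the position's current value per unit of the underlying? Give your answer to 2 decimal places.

PV(remaining coupons) I = 1.62·e^(−0.0698·1/12) + 0.90·e^(−0.0698·7/12) + 1.60·e^(−0.0698·8/12) = 4.0019
Current forward F = (S − I)·e^(rT) = (98.65 − 4.0019)·e^(0.0698·9/12) = 94.6481 × 1.053744 = 99.7349
Value (long) = (F − K)·e^(−rT) = (99.7349 − 89.57) × 0.948997 = 9.6465
Value = ¥9.65

¥9.65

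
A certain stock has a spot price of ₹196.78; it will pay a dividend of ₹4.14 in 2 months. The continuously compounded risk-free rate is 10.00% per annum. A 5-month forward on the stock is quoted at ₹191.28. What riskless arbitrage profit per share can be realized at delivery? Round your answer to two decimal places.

₹9.63 per share

PV(dividends) I = 4.14·e^(−0.1000·2/12) = 4.0716
Fair forward F* = (S − I)·e^(rT) = (196.78 − 4.0716)·e^0.041667 = 192.7084 × 1.042547 = 200.9076
Market ₹191.28 < fair 200.9076: forward underpriced → reverse cash-and-carry (short the stock, invest proceeds at r, pay the dividends, go long the forward).
Profit at T = |F_mkt − F*| = |191.28 − 200.9076| = ₹9.63 per share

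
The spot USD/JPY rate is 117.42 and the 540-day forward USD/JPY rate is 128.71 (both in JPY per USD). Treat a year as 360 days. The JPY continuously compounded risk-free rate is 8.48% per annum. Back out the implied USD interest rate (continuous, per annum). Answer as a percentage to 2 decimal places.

F = S·e^((r_JPY − r_USD)T) ⇒ r_USD = r_JPY − ln(F/S)/T
ln(128.71/117.42) = 0.091805; /(540/360) = 0.061203
r_USD = 0.0848 − 0.061203 = 0.023597
r_USD = 2.36%

2.36%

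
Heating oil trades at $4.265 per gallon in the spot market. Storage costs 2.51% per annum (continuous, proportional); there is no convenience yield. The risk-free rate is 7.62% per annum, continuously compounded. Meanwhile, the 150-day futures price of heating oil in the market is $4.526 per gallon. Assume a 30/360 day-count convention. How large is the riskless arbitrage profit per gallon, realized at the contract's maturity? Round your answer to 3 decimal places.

Fair futures: F* = S·e^(carry·T), with carry = (r + u) = 0.0762 + 0.0251 = 0.1013
F* = 4.265 · e^(0.1013 × 150/360) = 4.265 · e^0.042208 = 4.265 × 1.043111 = $4.4489
Market $4.526 > fair $4.4489: forward overpriced → cash-and-carry (buy spot, short the forward).
At maturity, profit = |F_mkt − F*| = |4.526 − 4.4489| = $0.077 per gallon

$0.077 per gallon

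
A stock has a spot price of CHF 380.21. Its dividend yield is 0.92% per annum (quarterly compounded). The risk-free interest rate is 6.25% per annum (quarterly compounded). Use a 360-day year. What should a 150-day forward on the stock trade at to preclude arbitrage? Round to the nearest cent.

F = S · (1+r/4)^(4T) / (1+q/4)^(4T)
= 380.21 × 1.026177 / 1.003836 = 380.21 × 1.022256
F = CHF 388.67

CHF 388.67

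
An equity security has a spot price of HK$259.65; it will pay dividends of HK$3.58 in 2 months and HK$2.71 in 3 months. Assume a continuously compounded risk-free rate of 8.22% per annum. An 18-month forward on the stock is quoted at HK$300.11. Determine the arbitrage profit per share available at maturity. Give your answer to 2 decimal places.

HK$13.39 per share

PV(dividends) I = 3.58·e^(−0.0822·2/12) + 2.71·e^(−0.0822·3/12) = 6.1862
Fair forward F* = (S − I)·e^(rT) = (259.65 − 6.1862)·e^0.123300 = 253.4638 × 1.131224 = 286.7243
Market HK$300.11 > fair 286.7243: forward overpriced → cash-and-carry (borrow at r, buy the stock and collect the dividends, short the forward).
Profit at T = |F_mkt − F*| = |300.11 − 286.7243| = HK$13.39 per share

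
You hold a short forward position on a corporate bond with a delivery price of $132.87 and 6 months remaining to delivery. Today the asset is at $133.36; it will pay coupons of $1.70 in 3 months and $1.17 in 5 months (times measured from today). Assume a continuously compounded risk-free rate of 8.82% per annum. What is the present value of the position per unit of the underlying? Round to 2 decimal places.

PV(remaining coupons) I = 1.70·e^(−0.0882·3/12) + 1.17·e^(−0.0882·5/12) = 2.7907
Current forward F = (S − I)·e^(rT) = (133.36 − 2.7907)·e^(0.0882·6/12) = 130.5693 × 1.045087 = 136.4563
Value (long) = (F − K)·e^(−rT) = (136.4563 − 132.87) × 0.956858 = 3.4316
Short position value = −(long value) = -$3.43

-$3.43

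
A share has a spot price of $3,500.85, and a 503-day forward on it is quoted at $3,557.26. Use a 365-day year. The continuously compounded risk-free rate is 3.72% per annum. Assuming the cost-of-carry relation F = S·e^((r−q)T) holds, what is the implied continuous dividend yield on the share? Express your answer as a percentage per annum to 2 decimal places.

2.56%

From F = S·e^((r−q)T): (r − q) = ln(F/S)/T
ln(3557.26/3500.85) = ln(1.016113) = 0.015985
(r − q) = 0.015985 / (503/365) = 0.011599
q = r − ln(F/S)/T = 0.0372 − 0.011599 = 0.025601
q = 2.56%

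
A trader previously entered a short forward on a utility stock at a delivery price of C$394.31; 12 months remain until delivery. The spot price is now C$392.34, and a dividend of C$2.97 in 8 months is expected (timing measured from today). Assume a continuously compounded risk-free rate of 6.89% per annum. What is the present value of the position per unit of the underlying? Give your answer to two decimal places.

-C$21.45

PV(remaining dividends) I = 2.97·e^(−0.0689·8/12) = 2.8367
Current forward F = (S − I)·e^(rT) = (392.34 − 2.8367)·e^(0.0689·12/12) = 389.5033 × 1.071329 = 417.2862
Value (long) = (F − K)·e^(−rT) = (417.2862 − 394.31) × 0.933420 = 21.4464
Short position value = −(long value) = -C$21.45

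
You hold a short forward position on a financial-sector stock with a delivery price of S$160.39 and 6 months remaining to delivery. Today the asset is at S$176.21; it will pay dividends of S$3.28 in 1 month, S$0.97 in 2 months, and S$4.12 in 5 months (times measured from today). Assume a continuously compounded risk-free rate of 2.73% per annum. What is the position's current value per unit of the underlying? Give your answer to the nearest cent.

-S$9.68

PV(remaining dividends) I = 3.28·e^(−0.0273·1/12) + 0.97·e^(−0.0273·2/12) + 4.12·e^(−0.0273·5/12) = 8.3115
Current forward F = (S − I)·e^(rT) = (176.21 − 8.3115)·e^(0.0273·6/12) = 167.8985 × 1.013744 = 170.2061
Value (long) = (F − K)·e^(−rT) = (170.2061 − 160.39) × 0.986443 = 9.6830
Short position value = −(long value) = -S$9.68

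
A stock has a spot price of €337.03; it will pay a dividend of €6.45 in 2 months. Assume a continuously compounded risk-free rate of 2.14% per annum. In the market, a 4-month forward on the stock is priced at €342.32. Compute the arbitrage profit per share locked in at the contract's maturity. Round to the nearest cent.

€9.35 per share

PV(dividends) I = 6.45·e^(−0.0214·2/12) = 6.4270
Fair forward F* = (S − I)·e^(rT) = (337.03 − 6.4270)·e^0.007133 = 330.6030 × 1.007159 = 332.9698
Market €342.32 > fair 332.9698: forward overpriced → cash-and-carry (borrow at r, buy the stock and collect the dividends, short the forward).
Profit at T = |F_mkt − F*| = |342.32 − 332.9698| = €9.35 per share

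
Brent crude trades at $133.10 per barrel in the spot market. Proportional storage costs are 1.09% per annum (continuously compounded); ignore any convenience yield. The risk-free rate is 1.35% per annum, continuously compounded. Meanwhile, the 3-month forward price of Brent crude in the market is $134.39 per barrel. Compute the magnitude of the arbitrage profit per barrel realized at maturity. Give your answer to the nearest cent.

Fair forward: F* = S·e^(carry·T), with carry = (r + u) = 0.0135 + 0.0109 = 0.0244
F* = 133.10 · e^(0.0244 × 3/12) = 133.10 · e^0.006100 = 133.10 × 1.006119 = $133.9144
Market $134.39 > fair $133.9144: forward overpriced → cash-and-carry (buy spot, short the forward).
At maturity, profit = |F_mkt − F*| = |134.39 − 133.9144| = $0.48 per barrel

$0.48 per barrel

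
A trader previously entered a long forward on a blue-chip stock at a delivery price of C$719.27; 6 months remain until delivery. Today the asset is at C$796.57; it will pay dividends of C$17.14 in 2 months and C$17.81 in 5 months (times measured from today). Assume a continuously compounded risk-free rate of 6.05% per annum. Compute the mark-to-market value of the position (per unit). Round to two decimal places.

PV(remaining dividends) I = 17.14·e^(−0.0605·2/12) + 17.81·e^(−0.0605·5/12) = 34.3347
Current forward F = (S − I)·e^(rT) = (796.57 − 34.3347)·e^(0.0605·6/12) = 762.2353 × 1.030712 = 785.6451
Value (long) = (F − K)·e^(−rT) = (785.6451 − 719.27) × 0.970203 = 64.3973
Value = C$64.40

C$64.40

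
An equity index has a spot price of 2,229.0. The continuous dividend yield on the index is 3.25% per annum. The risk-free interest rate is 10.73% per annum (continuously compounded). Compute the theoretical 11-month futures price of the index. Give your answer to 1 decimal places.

2,387.2

F = S·e^((r − q)T) = 2229.0 · e^((0.1073 − 0.0325) × 11/12)
= 2229.0 · e^0.068567 = 2229.0 × 1.070972
F = 2,387.2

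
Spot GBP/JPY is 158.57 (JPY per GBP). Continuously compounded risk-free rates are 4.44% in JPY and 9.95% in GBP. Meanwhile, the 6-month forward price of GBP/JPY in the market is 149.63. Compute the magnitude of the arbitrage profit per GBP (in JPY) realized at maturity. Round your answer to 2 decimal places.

4.63 per GBP (in JPY)

Fair forward: F* = S·e^(carry·T), with carry = (r_JPY − r_GBP) = 0.0444 − 0.0995 = -0.0551
F* = 158.57 · e^(-0.0551 × 6/12) = 158.57 · e^-0.027550 = 158.57 × 0.972826 = 154.2610
Market 149.63 < fair 154.2610: forward underpriced → reverse cash-and-carry (short spot, go long the forward).
At maturity, profit = |F_mkt − F*| = |149.63 − 154.2610| = 4.63 per GBP (in JPY)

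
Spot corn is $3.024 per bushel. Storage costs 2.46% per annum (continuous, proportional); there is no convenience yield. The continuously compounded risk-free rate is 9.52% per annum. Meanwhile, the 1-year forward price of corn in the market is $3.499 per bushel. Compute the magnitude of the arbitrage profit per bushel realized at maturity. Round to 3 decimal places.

$0.090 per bushel

Fair forward: F* = S·e^(carry·T), with carry = (r + u) = 0.0952 + 0.0246 = 0.1198
F* = 3.024 · e^(0.1198 × 1) = 3.024 · e^0.119800 = 3.024 × 1.127271 = $3.4089
Market $3.499 > fair $3.4089: forward overpriced → cash-and-carry (buy spot, short the forward).
At maturity, profit = |F_mkt − F*| = |3.499 − 3.4089| = $0.090 per bushel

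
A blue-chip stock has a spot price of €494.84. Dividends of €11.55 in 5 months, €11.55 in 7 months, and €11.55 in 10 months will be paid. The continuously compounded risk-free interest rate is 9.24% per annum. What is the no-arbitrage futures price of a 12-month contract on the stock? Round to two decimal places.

PV(dividends) I = 11.55·e^(−0.0924·5/12) + 11.55·e^(−0.0924·7/12) + 11.55·e^(−0.0924·10/12)
I = 11.1138 + 10.9439 + 10.6940 = 32.7517
F = (S − I)·e^(rT) = (494.84 − 32.7517) · e^(0.0924·12/12)
= 462.0883 · e^0.092400 = 462.0883 × 1.096803 = €506.82

€506.82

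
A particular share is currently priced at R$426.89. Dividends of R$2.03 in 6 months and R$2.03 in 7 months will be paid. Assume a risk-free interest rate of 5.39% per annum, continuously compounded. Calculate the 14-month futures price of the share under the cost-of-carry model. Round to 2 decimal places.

R$450.40

PV(dividends) I = 2.03·e^(−0.0539·6/12) + 2.03·e^(−0.0539·7/12)
I = 1.9760 + 1.9672 = 3.9432
F = (S − I)·e^(rT) = (426.89 − 3.9432) · e^(0.0539·14/12)
= 422.9468 · e^0.062883 = 422.9468 × 1.064902 = R$450.40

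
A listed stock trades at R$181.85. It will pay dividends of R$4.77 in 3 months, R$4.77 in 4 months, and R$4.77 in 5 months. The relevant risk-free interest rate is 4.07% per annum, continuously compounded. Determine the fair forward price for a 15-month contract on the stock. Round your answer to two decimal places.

R$176.49

PV(dividends) I = 4.77·e^(−0.0407·3/12) + 4.77·e^(−0.0407·4/12) + 4.77·e^(−0.0407·5/12)
I = 4.7217 + 4.7057 + 4.6898 = 14.1172
F = (S − I)·e^(rT) = (181.85 − 14.1172) · e^(0.0407·15/12)
= 167.7328 · e^0.050875 = 167.7328 × 1.052191 = R$176.49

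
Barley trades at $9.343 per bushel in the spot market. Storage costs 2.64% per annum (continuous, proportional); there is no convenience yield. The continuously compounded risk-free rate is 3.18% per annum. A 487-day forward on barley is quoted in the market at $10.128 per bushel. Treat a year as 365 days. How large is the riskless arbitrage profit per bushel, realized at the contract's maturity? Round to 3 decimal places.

$0.031 per bushel

Fair forward: F* = S·e^(carry·T), with carry = (r + u) = 0.0318 + 0.0264 = 0.0582
F* = 9.343 · e^(0.0582 × 487/365) = 9.343 · e^0.077653 = 9.343 × 1.080748 = $10.0974
Market $10.128 > fair $10.0974: forward overpriced → cash-and-carry (buy spot, short the forward).
At maturity, profit = |F_mkt − F*| = |10.128 − 10.0974| = $0.031 per bushel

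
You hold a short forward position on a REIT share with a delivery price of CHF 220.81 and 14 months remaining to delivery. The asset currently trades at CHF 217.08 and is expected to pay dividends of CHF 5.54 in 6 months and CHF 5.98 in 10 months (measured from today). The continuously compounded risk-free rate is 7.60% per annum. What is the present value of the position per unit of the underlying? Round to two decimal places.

PV(remaining dividends) I = 5.54·e^(−0.0760·6/12) + 5.98·e^(−0.0760·10/12) = 10.9464
Current forward F = (S − I)·e^(rT) = (217.08 − 10.9464)·e^(0.0760·14/12) = 206.1336 × 1.092716 = 225.2455
Value (long) = (F − K)·e^(−rT) = (225.2455 − 220.81) × 0.915151 = 4.0592
Short position value = −(long value) = -CHF 4.06

-CHF 4.06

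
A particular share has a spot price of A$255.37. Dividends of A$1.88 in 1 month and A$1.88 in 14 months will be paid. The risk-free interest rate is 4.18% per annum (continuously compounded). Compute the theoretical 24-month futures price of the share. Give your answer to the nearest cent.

A$273.65

PV(dividends) I = 1.88·e^(−0.0418·1/12) + 1.88·e^(−0.0418·14/12)
I = 1.8735 + 1.7905 = 3.6640
F = (S − I)·e^(rT) = (255.37 − 3.6640) · e^(0.0418·24/12)
= 251.7060 · e^0.083600 = 251.7060 × 1.087194 = A$273.65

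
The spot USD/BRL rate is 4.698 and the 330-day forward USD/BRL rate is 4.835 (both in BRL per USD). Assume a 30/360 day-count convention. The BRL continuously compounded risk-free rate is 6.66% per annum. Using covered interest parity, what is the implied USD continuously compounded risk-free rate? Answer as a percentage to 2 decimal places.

F = S·e^((r_BRL − r_USD)T) ⇒ r_USD = r_BRL − ln(F/S)/T
ln(4.835/4.698) = 0.028744; /(330/360) = 0.031357
r_USD = 0.0666 − 0.031357 = 0.035243
r_USD = 3.52%

3.52%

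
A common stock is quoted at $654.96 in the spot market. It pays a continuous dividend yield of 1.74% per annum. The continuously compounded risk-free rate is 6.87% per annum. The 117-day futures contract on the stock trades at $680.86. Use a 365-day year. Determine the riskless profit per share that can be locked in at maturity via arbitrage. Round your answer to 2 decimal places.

$15.04 per share

Fair futures: F* = S·e^(carry·T), with carry = (r − q) = 0.0687 − 0.0174 = 0.0513
F* = 654.96 · e^(0.0513 × 117/365) = 654.96 · e^0.016444 = 654.96 × 1.016580 = $665.8192
Market $680.86 > fair $665.8192: forward overpriced → cash-and-carry (buy spot, short the forward).
At maturity, profit = |F_mkt − F*| = |680.86 − 665.8192| = $15.04 per share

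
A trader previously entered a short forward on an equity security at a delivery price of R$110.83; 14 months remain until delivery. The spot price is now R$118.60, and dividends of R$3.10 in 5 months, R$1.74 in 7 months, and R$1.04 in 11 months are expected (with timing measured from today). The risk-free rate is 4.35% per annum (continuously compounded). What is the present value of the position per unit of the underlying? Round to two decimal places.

PV(remaining dividends) I = 3.10·e^(−0.0435·5/12) + 1.74·e^(−0.0435·7/12) + 1.04·e^(−0.0435·11/12) = 5.7401
Current forward F = (S − I)·e^(rT) = (118.60 − 5.7401)·e^(0.0435·14/12) = 112.8599 × 1.052060 = 118.7354
Value (long) = (F − K)·e^(−rT) = (118.7354 − 110.83) × 0.950516 = 7.5142
Short position value = −(long value) = -R$7.51

-R$7.51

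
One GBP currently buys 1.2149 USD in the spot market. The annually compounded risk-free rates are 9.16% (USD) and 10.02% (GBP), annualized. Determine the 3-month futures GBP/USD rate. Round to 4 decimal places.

1.2125

By covered interest parity, F = S · (1+r_USD)^T / (1+r_GBP)^T
= 1.2149 × 1.022153 / 1.024160 = 1.2149 × 0.998040
F = 1.2125 USD per GBP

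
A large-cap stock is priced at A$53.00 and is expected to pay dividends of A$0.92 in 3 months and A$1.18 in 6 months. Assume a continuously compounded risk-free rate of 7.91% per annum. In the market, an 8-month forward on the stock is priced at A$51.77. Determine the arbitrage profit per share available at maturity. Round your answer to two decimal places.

PV(dividends) I = 0.92·e^(−0.0791·3/12) + 1.18·e^(−0.0791·6/12) = 2.0362
Fair forward F* = (S − I)·e^(rT) = (53.00 − 2.0362)·e^0.052733 = 50.9638 × 1.054148 = 53.7234
Market A$51.77 < fair 53.7234: forward underpriced → reverse cash-and-carry (short the stock, invest proceeds at r, pay the dividends, go long the forward).
Profit at T = |F_mkt − F*| = |51.77 − 53.7234| = A$1.95 per share

A$1.95 per share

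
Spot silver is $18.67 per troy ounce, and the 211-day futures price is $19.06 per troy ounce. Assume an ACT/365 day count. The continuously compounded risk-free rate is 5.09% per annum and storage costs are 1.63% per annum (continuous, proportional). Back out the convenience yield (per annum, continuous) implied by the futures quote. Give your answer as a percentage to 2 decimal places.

F = S·e^((r+u−y)T) ⇒ (r+u−y) = ln(F/S)/T
ln(19.06/18.67) = 0.020674; /T ⇒ 0.035763
y = r + u − ln(F/S)/T = 0.0509 + 0.0163 − 0.035763 = 0.031437
y = 3.14%

3.14%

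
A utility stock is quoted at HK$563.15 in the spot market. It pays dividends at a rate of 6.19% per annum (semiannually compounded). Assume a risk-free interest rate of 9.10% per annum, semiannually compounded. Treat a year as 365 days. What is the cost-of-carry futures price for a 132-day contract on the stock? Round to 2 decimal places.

F = S · (1+r/2)^(2T) / (1+q/2)^(2T)
= 563.15 × 1.032706 / 1.022291 = 563.15 × 1.010188
F = HK$568.89

HK$568.89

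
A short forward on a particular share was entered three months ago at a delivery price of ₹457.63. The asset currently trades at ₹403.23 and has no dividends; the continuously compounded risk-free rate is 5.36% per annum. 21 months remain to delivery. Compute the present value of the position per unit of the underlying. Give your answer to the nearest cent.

₹13.43

Current fair forward for the remaining 21 months: F = S·e^(r·T), r = 0.0536
F = 403.23 · e^(0.0536 × 21/12) = 403.23 × 1.098340 = 442.8836
Value of long forward = (F − K)·e^(−rT) = (442.8836 − 457.63) · e^(−0.0536·21/12)
= -14.7464 × 0.910465 = -13.43
Short position value = −(long value) = ₹13.43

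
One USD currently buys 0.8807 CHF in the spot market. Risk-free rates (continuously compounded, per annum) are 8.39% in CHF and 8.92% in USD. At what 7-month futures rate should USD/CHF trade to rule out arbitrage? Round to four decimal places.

0.8780

F = S·e^((r_CHF − r_USD)T) = 0.8807 · e^((0.0839 − 0.0892) × 7/12)
= 0.8807 · e^-0.003092 = 0.8807 × 0.996913
F = 0.8780 CHF per USD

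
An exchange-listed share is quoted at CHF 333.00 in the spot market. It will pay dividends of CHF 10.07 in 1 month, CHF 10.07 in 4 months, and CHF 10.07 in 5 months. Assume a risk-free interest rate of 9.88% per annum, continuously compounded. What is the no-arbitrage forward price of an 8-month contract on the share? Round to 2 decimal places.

CHF 324.28

PV(dividends) I = 10.07·e^(−0.0988·1/12) + 10.07·e^(−0.0988·4/12) + 10.07·e^(−0.0988·5/12)
I = 9.9874 + 9.7438 + 9.6639 = 29.3951
F = (S − I)·e^(rT) = (333.00 − 29.3951) · e^(0.0988·8/12)
= 303.6049 · e^0.065867 = 303.6049 × 1.068085 = CHF 324.28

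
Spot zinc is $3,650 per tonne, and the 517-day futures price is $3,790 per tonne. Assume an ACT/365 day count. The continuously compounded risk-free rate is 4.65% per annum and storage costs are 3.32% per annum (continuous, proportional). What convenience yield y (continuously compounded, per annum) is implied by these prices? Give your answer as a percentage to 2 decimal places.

F = S·e^((r+u−y)T) ⇒ (r+u−y) = ln(F/S)/T
ln(3790/3650) = 0.037639; /T ⇒ 0.026573
y = r + u − ln(F/S)/T = 0.0465 + 0.0332 − 0.026573 = 0.053127
y = 5.31%

5.31%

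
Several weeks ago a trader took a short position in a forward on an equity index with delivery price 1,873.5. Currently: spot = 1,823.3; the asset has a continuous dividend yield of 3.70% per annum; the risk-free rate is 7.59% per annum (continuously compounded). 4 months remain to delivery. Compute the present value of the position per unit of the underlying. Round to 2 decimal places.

25.74

Current fair forward for the remaining 4 months: F = S·e^((r − q)·T), (r − q) = 0.0759 − 0.0370 = 0.0389
F = 1823.3 · e^(0.0389 × 4/12) = 1823.3 × 1.01305110 = 1847.0961
Value of long forward = (F − K)·e^(−rT) = (1847.0961 − 1873.5) · e^(−0.0759·4/12)
= -26.4039 × 0.97501736 = -25.74
Short position value = −(long value) = 25.74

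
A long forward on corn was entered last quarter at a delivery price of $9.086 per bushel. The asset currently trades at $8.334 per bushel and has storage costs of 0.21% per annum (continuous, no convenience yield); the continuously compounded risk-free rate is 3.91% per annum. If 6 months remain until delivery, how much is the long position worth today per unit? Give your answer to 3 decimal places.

-$0.567 per bushel

Current fair forward for the remaining 6 months: F = S·e^((r + u)·T), (r + u) = 0.0391 + 0.0021 = 0.0412
F = 8.334 · e^(0.0412 × 6/12) = 8.334 × 1.020814 = 8.5075
Value of long forward = (F − K)·e^(−rT) = (8.5075 − 9.086) · e^(−0.0391·6/12)
= -0.5785 × 0.980640 = -0.567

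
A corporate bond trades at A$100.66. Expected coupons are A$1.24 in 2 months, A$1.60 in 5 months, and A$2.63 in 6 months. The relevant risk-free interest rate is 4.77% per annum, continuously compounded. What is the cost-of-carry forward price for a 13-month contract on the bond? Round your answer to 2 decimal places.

A$100.35

PV(coupons) I = 1.24·e^(−0.0477·2/12) + 1.60·e^(−0.0477·5/12) + 2.63·e^(−0.0477·6/12)
I = 1.2302 + 1.5685 + 2.5680 = 5.3667
F = (S − I)·e^(rT) = (100.66 − 5.3667) · e^(0.0477·13/12)
= 95.2933 · e^0.051675 = 95.2933 × 1.053033 = A$100.35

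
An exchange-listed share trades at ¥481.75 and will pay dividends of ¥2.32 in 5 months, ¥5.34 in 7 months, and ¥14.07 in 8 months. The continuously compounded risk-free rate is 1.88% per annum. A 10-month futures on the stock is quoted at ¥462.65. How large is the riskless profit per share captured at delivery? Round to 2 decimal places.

PV(dividends) I = 2.32·e^(−0.0188·5/12) + 5.34·e^(−0.0188·7/12) + 14.07·e^(−0.0188·8/12) = 21.4784
Fair futures F* = (S − I)·e^(rT) = (481.75 − 21.4784)·e^0.015667 = 460.2716 × 1.015790 = 467.5393
Market ¥462.65 < fair 467.5393: forward underpriced → reverse cash-and-carry (short the stock, invest proceeds at r, pay the dividends, go long the forward).
Profit at T = |F_mkt − F*| = |462.65 − 467.5393| = ¥4.89 per share

¥4.89 per share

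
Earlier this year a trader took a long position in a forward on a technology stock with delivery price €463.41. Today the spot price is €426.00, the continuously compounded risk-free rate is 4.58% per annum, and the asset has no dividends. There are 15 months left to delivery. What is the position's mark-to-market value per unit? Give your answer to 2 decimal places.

Current fair forward for the remaining 15 months: F = S·e^(r·T), r = 0.0458
F = 426.00 · e^(0.0458 × 15/12) = 426.00 × 1.058921 = 451.1003
Value of long forward = (F − K)·e^(−rT) = (451.1003 − 463.41) · e^(−0.0458·15/12)
= -12.3097 × 0.944358 = -11.62

-€11.62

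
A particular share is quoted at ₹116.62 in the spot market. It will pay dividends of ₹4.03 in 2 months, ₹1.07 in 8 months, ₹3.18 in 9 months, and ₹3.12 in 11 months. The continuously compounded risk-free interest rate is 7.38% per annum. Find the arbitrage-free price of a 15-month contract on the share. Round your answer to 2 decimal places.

PV(dividends) I = 4.03·e^(−0.0738·2/12) + 1.07·e^(−0.0738·8/12) + 3.18·e^(−0.0738·9/12) + 3.12·e^(−0.0738·11/12)
I = 3.9807 + 1.0186 + 3.0088 + 2.9159 = 10.9240
F = (S − I)·e^(rT) = (116.62 − 10.9240) · e^(0.0738·15/12)
= 105.6960 · e^0.092250 = 105.6960 × 1.096639 = ₹115.91

₹115.91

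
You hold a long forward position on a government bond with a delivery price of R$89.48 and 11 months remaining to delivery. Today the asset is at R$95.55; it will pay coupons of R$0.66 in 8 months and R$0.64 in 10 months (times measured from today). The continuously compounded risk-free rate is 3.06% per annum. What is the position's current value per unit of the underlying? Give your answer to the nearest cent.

PV(remaining coupons) I = 0.66·e^(−0.0306·8/12) + 0.64·e^(−0.0306·10/12) = 1.2706
Current forward F = (S − I)·e^(rT) = (95.55 − 1.2706)·e^(0.0306·11/12) = 94.2794 × 1.028447 = 96.9614
Value (long) = (F − K)·e^(−rT) = (96.9614 − 89.48) × 0.972340 = 7.2745
Value = R$7.27

R$7.27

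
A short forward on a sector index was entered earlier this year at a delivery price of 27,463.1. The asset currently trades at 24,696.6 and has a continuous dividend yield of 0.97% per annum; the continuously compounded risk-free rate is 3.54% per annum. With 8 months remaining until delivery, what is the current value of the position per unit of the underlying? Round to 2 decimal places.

2285.15

Current fair forward for the remaining 8 months: F = S·e^((r − q)·T), (r − q) = 0.0354 − 0.0097 = 0.0257
F = 24696.6 · e^(0.0257 × 8/12) = 24696.6 × 1.01728095 = 25123.3807
Value of long forward = (F − K)·e^(−rT) = (25123.3807 − 27463.1) · e^(−0.0354·8/12)
= -2339.7193 × 0.97667630 = -2285.15
Short position value = −(long value) = 2285.15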